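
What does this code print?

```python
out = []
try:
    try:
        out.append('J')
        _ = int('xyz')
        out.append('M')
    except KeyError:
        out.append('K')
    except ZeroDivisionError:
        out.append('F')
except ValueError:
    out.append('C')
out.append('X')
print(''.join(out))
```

Execution trace: 'J' (inner try body) → 'C' (outer except ValueError) → 'X' (after the try/except). Output: JCX

Answer: JCX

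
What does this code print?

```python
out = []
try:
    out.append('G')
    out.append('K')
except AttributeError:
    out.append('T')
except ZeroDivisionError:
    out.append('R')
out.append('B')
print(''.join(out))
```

Execution trace: 'G' (try body) → 'K' (try body, no exception) → 'B' (after the try/except). Output: GKB

Answer: GKB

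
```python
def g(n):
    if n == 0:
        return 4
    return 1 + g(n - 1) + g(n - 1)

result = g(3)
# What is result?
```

g(n) = 1 + 2·g(n-1), g(0)=4. Closed form: (4+1)·2^3 - 1 = 39.

Answer: 39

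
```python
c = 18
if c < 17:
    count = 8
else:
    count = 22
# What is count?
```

Trace:
`c = 18` → c = 18
`if c < 17: ...` → c < 17 is False, take else branch → count = 22
So count = 22

Answer: 22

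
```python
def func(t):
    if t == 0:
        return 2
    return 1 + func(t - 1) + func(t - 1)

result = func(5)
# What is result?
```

func(t) = 1 + 2·func(t-1), func(0)=2. Closed form: (2+1)·2^5 - 1 = 95.

Answer: 95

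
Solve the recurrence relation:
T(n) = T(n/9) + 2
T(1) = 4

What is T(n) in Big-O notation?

Each step divides n by 9 and adds 2. After log_9(n) steps we reach T(1)=4. So T(n) = 2·log_9(n) + 4 = O(log n).

Answer: O(log n)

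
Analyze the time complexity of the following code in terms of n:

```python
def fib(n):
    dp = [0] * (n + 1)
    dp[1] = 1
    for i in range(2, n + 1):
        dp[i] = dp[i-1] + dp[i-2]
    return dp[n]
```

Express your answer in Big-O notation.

This is Dynamic programming Fibonacci. Time complexity: O(n).

Answer: O(n)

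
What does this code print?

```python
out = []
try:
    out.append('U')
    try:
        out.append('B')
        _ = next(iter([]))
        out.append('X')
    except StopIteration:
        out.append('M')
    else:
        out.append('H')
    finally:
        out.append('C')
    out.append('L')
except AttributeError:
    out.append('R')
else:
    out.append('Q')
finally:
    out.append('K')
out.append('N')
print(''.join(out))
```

Execution trace: 'U' (try body) → 'B' (inner try body) → 'M' (inner except StopIteration) → 'C' (inner finally) → 'L' (try body, no exception) → 'Q' (else) → 'K' (finally) → 'N' (after the try/except). Output: UBMCLQKN

Answer: UBMCLQKN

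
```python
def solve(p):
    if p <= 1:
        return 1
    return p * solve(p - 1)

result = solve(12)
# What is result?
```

solve(12) = 12 * 11 * 10 * 9 * 8 * 7 * 6 * 5 * 4 * 3 * 2 * 1 = 479001600

Answer: 479001600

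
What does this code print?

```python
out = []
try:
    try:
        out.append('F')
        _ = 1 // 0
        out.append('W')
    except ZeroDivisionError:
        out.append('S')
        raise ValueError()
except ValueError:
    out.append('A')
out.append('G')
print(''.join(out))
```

Execution trace: 'F' (inner try body) → 'S' (inner except ZeroDivisionError) → 'A' (outer except ValueError) → 'G' (after the try/except). Output: FSAG

Answer: FSAG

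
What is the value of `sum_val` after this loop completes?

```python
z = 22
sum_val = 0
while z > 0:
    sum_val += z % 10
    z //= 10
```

Sum digits of 22
`sum_val` takes the values: 0 → 2 → 4

Answer: 4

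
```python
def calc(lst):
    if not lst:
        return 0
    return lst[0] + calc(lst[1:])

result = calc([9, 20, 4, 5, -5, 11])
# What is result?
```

9 + 20 + 4 + 5 + (-5) + 11 + 0 = 44

Answer: 44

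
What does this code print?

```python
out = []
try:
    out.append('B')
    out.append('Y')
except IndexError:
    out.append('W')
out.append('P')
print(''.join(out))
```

Execution trace: 'B' (try body) → 'Y' (try body, no exception) → 'P' (after the try/except). Output: BYP

Answer: BYP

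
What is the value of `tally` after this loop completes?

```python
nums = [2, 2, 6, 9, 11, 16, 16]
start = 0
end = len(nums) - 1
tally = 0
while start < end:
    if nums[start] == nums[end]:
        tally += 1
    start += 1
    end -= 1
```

Count matching pairs from ends
`tally` takes the values: 0

Answer: 0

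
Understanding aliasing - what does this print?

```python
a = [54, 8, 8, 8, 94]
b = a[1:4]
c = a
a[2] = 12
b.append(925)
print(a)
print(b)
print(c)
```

Key concept: slice vs alias.
Step by step:
`a = [54, 8, 8, 8, 94]` → a = [54, 8, 8, 8, 94]
`b = a[1:4]` → b = [8, 8, 8]
`c = a` → c = [54, 8, 8, 8, 94] (same object as a)
`a[2] = 12` → a = [54, 8, 12, 8, 94] (same object as c); c = [54, 8, 12, 8, 94] (same object as a)
`b.append(925)` → b = [8, 8, 8, 925]
`print(a)` → prints [54, 8, 12, 8, 94]
`print(b)` → prints [8, 8, 8, 925]
`print(c)` → prints [54, 8, 12, 8, 94]

Answer:
[54, 8, 12, 8, 94]
[8, 8, 8, 925]
[54, 8, 12, 8, 94]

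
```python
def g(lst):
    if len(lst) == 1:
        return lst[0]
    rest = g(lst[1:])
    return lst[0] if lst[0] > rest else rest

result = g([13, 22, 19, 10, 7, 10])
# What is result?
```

Recursive max over [13, 22, 19, 10, 7, 10] = 22

Answer: 22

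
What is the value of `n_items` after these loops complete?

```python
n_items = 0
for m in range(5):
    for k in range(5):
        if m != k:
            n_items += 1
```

5² - 5 (exclude diagonal)
`n_items` takes the values: 0 → 1 → 2 → 3 → 4 → 5 → 6 → 7 → 8 → 9 → 10 → 11 → 12 → 13 → 14 → 15 → 16 → 17 → 18 → 19 → 20

Answer: 20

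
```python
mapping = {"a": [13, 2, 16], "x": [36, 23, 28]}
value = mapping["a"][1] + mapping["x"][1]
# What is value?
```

Trace:
`mapping = {"a": [13, 2, 16], "x": [36, 23, 28]}` → mapping = {'a': [13, 2, 16], 'x': [36, 23, 28]}
`value = mapping["a"][1] + mapping["x"][1]` → value = 25
So value = 25

Answer: 25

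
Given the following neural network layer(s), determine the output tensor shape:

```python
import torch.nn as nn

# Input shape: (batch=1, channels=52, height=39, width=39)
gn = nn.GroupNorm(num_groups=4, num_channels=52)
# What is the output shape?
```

Input: (1, 52, 39, 39) -> Output: (1, 52, 39, 39)

Answer: (1, 52, 39, 39)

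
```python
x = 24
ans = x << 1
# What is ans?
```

Trace:
`x = 24` → x = 24
`ans = x << 1` → ans = 48
So ans = 48

Answer: 48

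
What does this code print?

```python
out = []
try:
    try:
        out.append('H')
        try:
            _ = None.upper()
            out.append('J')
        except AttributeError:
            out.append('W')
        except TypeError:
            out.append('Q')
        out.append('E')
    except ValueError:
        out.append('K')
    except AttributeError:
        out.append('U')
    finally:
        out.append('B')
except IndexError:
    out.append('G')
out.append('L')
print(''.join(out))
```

Execution trace: 'H' (try body) → 'W' (inner except AttributeError) → 'E' (try body, no exception) → 'B' (finally) → 'L' (after the try/except). Output: HWEBL

Answer: HWEBL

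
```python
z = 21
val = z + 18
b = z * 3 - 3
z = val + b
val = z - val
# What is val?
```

Trace:
`z = 21` → z = 21
`val = z + 18` → val = 39
`b = z * 3 - 3` → b = 60
`z = val + b` → z = 99
`val = z - val` → val = 60
So val = 60

Answer: 60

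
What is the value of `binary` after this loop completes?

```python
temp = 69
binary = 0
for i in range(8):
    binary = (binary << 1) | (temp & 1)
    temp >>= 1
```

Reverse lowest 8 bits of 69
`binary` takes the values: 0 → 1 → 2 → 5 → 10 → 20 → 40 → 81 → 162

Answer: 162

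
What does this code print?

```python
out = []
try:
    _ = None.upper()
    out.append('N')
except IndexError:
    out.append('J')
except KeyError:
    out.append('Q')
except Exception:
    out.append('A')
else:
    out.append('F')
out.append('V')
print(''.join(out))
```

Execution trace: 'A' (except Exception) → 'V' (after the try/except). Output: AV

Answer: AV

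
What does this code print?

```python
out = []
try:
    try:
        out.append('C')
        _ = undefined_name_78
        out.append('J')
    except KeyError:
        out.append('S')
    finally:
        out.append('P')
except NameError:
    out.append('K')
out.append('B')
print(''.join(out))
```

Execution trace: 'C' (try body) → 'P' (finally) → 'K' (outer except NameError) → 'B' (after the try/except). Output: CPKB

Answer: CPKB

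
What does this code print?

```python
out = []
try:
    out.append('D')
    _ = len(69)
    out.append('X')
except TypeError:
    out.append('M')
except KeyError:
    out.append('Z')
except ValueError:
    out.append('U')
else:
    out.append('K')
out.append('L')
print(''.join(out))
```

Execution trace: 'D' (try body) → 'M' (except TypeError) → 'L' (after the try/except). Output: DML

Answer: DML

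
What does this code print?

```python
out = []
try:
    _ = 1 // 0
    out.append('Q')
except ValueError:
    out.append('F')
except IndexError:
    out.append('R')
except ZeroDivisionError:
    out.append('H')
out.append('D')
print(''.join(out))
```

Execution trace: 'H' (except ZeroDivisionError) → 'D' (after the try/except). Output: HD

Answer: HD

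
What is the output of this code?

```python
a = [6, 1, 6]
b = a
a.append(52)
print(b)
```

Key concept: basic list aliasing.
Step by step:
`a = [6, 1, 6]` → a = [6, 1, 6]
`b = a` → b = [6, 1, 6] (same object as a)
`a.append(52)` → a = [6, 1, 6, 52] (same object as b); b = [6, 1, 6, 52] (same object as a)
`print(b)` → prints [6, 1, 6, 52]

Answer: [6, 1, 6, 52]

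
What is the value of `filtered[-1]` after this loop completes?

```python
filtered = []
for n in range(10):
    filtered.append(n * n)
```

Last element of squares 0 to 9
`filtered` takes the values: [] → [0] → [0, 1] → [0, 1, 4] → [0, 1, 4, 9] → [0, 1, 4, 9, 16] → [0, 1, 4, 9, 16, 25] → [0, 1, 4, 9, 16, 25, 36] → [0, 1, 4, 9, 16, 25, 36, 49] → [0, 1, 4, 9, 16, 25, 36, 49, 64] → [0, 1, 4, 9, 16, 25, 36, 49, 64, 81]
So `filtered[-1]` = 81

Answer: 81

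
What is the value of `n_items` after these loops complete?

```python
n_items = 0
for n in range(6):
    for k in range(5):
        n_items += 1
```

6 * 5 = 30
`n_items` takes the values: 0 → 1 → 2 → 3 → 4 → 5 → 6 → 7 → 8 → 9 → 10 → 11 → 12 → 13 → 14 → 15 → 16 → 17 → 18 → 19 → 20 → 21 → 22 → 23 → 24 → 25 → 26 → 27 → 28 → 29 → 30

Answer: 30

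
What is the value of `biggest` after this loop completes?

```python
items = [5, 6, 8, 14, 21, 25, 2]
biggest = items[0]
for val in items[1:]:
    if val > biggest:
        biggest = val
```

Maximum of [5, 6, 8, 14, 21, 25, 2]
`biggest` takes the values: 5 → 6 → 8 → 14 → 21 → 25

Answer: 25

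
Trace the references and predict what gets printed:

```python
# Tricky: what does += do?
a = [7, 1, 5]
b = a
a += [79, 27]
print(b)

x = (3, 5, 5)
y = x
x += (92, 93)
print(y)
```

Key concept: += behavior differs for mutable vs immutable.
Step by step:
`a = [7, 1, 5]` → a = [7, 1, 5]
`b = a` → b = [7, 1, 5] (same object as a)
`a += [79, 27]` → a = [7, 1, 5, 79, 27] (same object as b); b = [7, 1, 5, 79, 27] (same object as a)
`print(b)` → prints [7, 1, 5, 79, 27]
`x = (3, 5, 5)` → x = (3, 5, 5)
`y = x` → y = (3, 5, 5)
`x += (92, 93)` → x = (3, 5, 5, 92, 93)
`print(y)` → prints (3, 5, 5)

Answer:
[7, 1, 5, 79, 27]
(3, 5, 5)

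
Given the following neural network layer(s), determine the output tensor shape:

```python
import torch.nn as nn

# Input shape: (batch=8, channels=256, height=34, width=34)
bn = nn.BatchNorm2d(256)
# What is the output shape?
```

Input: (8, 256, 34, 34) -> Output: (8, 256, 34, 34)

Answer: (8, 256, 34, 34)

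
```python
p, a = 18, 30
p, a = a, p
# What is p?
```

Trace:
`p, a = 18, 30` → p = 18; a = 30
`p, a = a, p` → p = 30; a = 18
So p = 30

Answer: 30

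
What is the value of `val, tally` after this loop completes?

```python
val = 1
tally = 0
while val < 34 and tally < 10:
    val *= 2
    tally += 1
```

Double until >= 34 or 10 iterations
`val, tally` takes the values: (1, 0) → (2, 0) → (2, 1) → (4, 1) → (4, 2) → (8, 2) → (8, 3) → (16, 3) → (16, 4) → (32, 4) → (32, 5) → (64, 5) → (64, 6)

Answer: 64, 6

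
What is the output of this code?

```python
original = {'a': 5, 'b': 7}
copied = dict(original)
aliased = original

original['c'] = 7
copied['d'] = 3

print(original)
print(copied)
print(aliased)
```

Key concept: dict() creates copy, assignment creates alias.
Step by step:
`original = {'a': 5, 'b': 7}` → original = {'a': 5, 'b': 7}
`copied = dict(original)` → copied = {'a': 5, 'b': 7}
`aliased = original` → aliased = {'a': 5, 'b': 7} (same object as original)
`original['c'] = 7` → original = {'a': 5, 'b': 7, 'c': 7} (same object as aliased); aliased = {'a': 5, 'b': 7, 'c': 7} (same object as original)
`copied['d'] = 3` → copied = {'a': 5, 'b': 7, 'd': 3}
`print(original)` → prints {'a': 5, 'b': 7, 'c': 7}
`print(copied)` → prints {'a': 5, 'b': 7, 'd': 3}
`print(aliased)` → prints {'a': 5, 'b': 7, 'c': 7}

Answer:
{'a': 5, 'b': 7, 'c': 7}
{'a': 5, 'b': 7, 'd': 3}
{'a': 5, 'b': 7, 'c': 7}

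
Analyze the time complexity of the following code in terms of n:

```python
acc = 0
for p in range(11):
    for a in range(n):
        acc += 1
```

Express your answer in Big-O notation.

Each loop level contributes: 1 × n. Multiplying the contributions gives O(n).

Answer: O(n)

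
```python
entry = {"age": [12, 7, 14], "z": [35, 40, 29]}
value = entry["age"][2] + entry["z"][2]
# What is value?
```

Trace:
`entry = {"age": [12, 7, 14], "z": [35, 40, 29]}` → entry = {'age': [12, 7, 14], 'z': [35, 40, 29]}
`value = entry["age"][2] + entry["z"][2]` → value = 43
So value = 43

Answer: 43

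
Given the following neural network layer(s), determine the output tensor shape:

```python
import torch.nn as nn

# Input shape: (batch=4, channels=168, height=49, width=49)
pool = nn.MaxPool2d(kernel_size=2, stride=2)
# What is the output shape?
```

Input: (4, 168, 49, 49) -> Output: (4, 168, 24, 24)

Answer: (4, 168, 24, 24)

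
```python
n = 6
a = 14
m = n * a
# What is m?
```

Trace:
`n = 6` → n = 6
`a = 14` → a = 14
`m = n * a` → m = 84
So m = 84

Answer: 84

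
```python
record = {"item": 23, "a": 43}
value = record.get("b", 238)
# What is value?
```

Trace:
`record = {"item": 23, "a": 43}` → record = {'item': 23, 'a': 43}
`value = record.get("b", 238)` → value = 238
So value = 238

Answer: 238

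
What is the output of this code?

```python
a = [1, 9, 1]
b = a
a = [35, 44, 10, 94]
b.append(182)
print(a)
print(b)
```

Key concept: rebinding vs mutation: a is rebound to a new list, b still points at the original.
Step by step:
`a = [1, 9, 1]` → a = [1, 9, 1]
`b = a` → b = [1, 9, 1] (same object as a)
`a = [35, 44, 10, 94]` → a = [35, 44, 10, 94]
`b.append(182)` → b = [1, 9, 1, 182]
`print(a)` → prints [35, 44, 10, 94]
`print(b)` → prints [1, 9, 1, 182]

Answer:
[35, 44, 10, 94]
[1, 9, 1, 182]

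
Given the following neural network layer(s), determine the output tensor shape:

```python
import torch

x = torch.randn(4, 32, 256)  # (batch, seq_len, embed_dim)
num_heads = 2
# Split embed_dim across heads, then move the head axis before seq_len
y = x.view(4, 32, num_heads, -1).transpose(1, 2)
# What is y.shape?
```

Input: (4, 32, 256) -> head_dim = 256 // 2 = 128; after view: (4, 32, 2, 128) -> after transpose(1, 2): (4, 2, 32, 128) -> Output: (4, 2, 32, 128)

Answer: (4, 2, 32, 128)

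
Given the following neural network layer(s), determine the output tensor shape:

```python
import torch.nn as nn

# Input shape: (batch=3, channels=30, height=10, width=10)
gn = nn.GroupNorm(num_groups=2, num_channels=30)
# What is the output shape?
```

Input: (3, 30, 10, 10) -> Output: (3, 30, 10, 10)

Answer: (3, 30, 10, 10)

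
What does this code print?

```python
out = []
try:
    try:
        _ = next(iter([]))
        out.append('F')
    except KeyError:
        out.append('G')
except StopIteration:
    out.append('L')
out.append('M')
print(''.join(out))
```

Execution trace: 'L' (outer except StopIteration) → 'M' (after the try/except). Output: LM

Answer: LM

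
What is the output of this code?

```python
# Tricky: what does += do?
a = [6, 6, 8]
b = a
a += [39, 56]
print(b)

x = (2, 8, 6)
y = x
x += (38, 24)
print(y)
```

Key concept: += behavior differs for mutable vs immutable.
Step by step:
`a = [6, 6, 8]` → a = [6, 6, 8]
`b = a` → b = [6, 6, 8] (same object as a)
`a += [39, 56]` → a = [6, 6, 8, 39, 56] (same object as b); b = [6, 6, 8, 39, 56] (same object as a)
`print(b)` → prints [6, 6, 8, 39, 56]
`x = (2, 8, 6)` → x = (2, 8, 6)
`y = x` → y = (2, 8, 6)
`x += (38, 24)` → x = (2, 8, 6, 38, 24)
`print(y)` → prints (2, 8, 6)

Answer:
[6, 6, 8, 39, 56]
(2, 8, 6)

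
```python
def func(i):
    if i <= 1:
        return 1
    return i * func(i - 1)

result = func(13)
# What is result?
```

func(13) = 13 * 12 * 11 * 10 * 9 * 8 * 7 * 6 * 5 * 4 * 3 * 2 * 1 = 6227020800

Answer: 6227020800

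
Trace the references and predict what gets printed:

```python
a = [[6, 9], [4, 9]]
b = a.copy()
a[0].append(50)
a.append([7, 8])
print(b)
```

Key concept: shallow copy with nested lists.
Step by step:
`a = [[6, 9], [4, 9]]` → a = [[6, 9], [4, 9]]
`b = a.copy()` → b = [[6, 9], [4, 9]]
`a[0].append(50)` → a = [[6, 9, 50], [4, 9]]; b = [[6, 9, 50], [4, 9]]
`a.append([7, 8])` → a = [[6, 9, 50], [4, 9], [7, 8]]
`print(b)` → prints [[6, 9, 50], [4, 9]]

Answer: [[6, 9, 50], [4, 9]]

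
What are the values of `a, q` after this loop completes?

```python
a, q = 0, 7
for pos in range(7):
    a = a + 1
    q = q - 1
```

a goes 0→7, q goes 7→0
`a, q` takes the values: (0, 7) → (1, 7) → (1, 6) → (2, 6) → (2, 5) → (3, 5) → (3, 4) → (4, 4) → (4, 3) → (5, 3) → (5, 2) → (6, 2) → (6, 1) → (7, 1) → (7, 0)

Answer: 7, 0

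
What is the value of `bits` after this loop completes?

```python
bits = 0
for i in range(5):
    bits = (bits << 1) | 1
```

Build 5 consecutive 1-bits: 0b11111
`bits` takes the values: 0 → 1 → 3 → 7 → 15 → 31

Answer: 31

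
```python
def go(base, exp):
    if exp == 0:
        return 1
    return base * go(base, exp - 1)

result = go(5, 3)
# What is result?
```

go(5, 3) = 5 * 5 * 5 = 125

Answer: 125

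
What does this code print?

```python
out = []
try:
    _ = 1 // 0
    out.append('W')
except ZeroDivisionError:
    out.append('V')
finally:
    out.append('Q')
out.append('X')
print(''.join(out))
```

Execution trace: 'V' (except ZeroDivisionError) → 'Q' (finally) → 'X' (after the try/except). Output: VQX

Answer: VQX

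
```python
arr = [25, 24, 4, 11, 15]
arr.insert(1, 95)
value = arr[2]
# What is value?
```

Trace:
`arr = [25, 24, 4, 11, 15]` → arr = [25, 24, 4, 11, 15]
`arr.insert(1, 95)` → arr = [25, 95, 24, 4, 11, 15]
`value = arr[2]` → value = 24
So value = 24

Answer: 24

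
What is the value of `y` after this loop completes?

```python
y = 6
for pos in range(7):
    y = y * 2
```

Multiply by 2, 7 times: 6 * 2^7 = 768
`y` takes the values: 6 → 12 → 24 → 48 → 96 → 192 → 384 → 768

Answer: 768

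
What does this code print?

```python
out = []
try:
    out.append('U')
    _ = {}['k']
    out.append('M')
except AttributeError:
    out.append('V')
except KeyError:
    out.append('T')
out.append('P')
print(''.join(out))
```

Execution trace: 'U' (try body) → 'T' (except KeyError) → 'P' (after the try/except). Output: UTP

Answer: UTP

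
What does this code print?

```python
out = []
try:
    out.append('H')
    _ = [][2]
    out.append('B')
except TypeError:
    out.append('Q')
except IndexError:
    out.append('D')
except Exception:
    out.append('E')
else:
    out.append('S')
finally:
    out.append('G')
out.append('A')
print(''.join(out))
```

Execution trace: 'H' (try body) → 'D' (except IndexError) → 'G' (finally) → 'A' (after the try/except). Output: HDGA

Answer: HDGA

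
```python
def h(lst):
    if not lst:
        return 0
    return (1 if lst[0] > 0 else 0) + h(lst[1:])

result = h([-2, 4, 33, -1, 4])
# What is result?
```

Count of positive elements in [-2, 4, 33, -1, 4] = 3

Answer: 3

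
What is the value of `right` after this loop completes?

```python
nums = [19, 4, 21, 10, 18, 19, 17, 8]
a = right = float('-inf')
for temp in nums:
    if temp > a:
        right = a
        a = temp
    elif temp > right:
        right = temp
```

Second largest (with repeats) in [19, 4, 21, 10, 18, 19, 17, 8]
`right` takes the values: -inf → 4 → 19

Answer: 19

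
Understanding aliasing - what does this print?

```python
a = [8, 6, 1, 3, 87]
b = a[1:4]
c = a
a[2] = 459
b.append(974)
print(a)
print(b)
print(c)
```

Key concept: slice vs alias.
Step by step:
`a = [8, 6, 1, 3, 87]` → a = [8, 6, 1, 3, 87]
`b = a[1:4]` → b = [6, 1, 3]
`c = a` → c = [8, 6, 1, 3, 87] (same object as a)
`a[2] = 459` → a = [8, 6, 459, 3, 87] (same object as c); c = [8, 6, 459, 3, 87] (same object as a)
`b.append(974)` → b = [6, 1, 3, 974]
`print(a)` → prints [8, 6, 459, 3, 87]
`print(b)` → prints [6, 1, 3, 974]
`print(c)` → prints [8, 6, 459, 3, 87]

Answer:
[8, 6, 459, 3, 87]
[6, 1, 3, 974]
[8, 6, 459, 3, 87]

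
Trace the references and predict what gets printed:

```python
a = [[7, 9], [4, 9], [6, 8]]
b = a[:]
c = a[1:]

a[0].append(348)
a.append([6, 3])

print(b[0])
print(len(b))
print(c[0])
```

Key concept: slice with nested mutation.
Step by step:
`a = [[7, 9], [4, 9], [6, 8]]` → a = [[7, 9], [4, 9], [6, 8]]
`b = a[:]` → b = [[7, 9], [4, 9], [6, 8]]
`c = a[1:]` → c = [[4, 9], [6, 8]]
`a[0].append(348)` → a = [[7, 9, 348], [4, 9], [6, 8]]; b = [[7, 9, 348], [4, 9], [6, 8]]
`a.append([6, 3])` → a = [[7, 9, 348], [4, 9], [6, 8], [6, 3]]
`print(b[0])` → prints [7, 9, 348]
`print(len(b))` → prints 3
`print(c[0])` → prints [4, 9]

Answer:
[7, 9, 348]
3
[4, 9]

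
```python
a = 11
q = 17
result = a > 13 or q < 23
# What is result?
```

Trace:
`a = 11` → a = 11
`q = 17` → q = 17
`result = a > 13 or q < 23` → result = True
So result = True

Answer: True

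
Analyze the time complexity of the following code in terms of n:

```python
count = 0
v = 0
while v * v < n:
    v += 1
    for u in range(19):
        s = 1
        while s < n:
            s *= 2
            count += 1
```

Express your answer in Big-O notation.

Each loop level contributes: √n × 1 × log n. Multiplying the contributions gives O(√n log n).

Answer: O(√n log n)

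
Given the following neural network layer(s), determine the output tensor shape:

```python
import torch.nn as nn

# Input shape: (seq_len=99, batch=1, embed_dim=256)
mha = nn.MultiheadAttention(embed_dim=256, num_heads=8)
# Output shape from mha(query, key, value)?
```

Input: (99, 1, 256) -> Output: (99, 1, 256)

Answer: (99, 1, 256)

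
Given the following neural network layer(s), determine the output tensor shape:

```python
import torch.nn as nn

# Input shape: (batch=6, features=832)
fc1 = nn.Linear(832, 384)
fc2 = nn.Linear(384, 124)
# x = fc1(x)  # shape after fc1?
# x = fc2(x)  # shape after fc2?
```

Input: (6, 832) -> after fc1: (6, 384) -> Output: (6, 124)

Answer: (6, 124)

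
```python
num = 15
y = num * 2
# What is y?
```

Trace:
`num = 15` → num = 15
`y = num * 2` → y = 30
So y = 30

Answer: 30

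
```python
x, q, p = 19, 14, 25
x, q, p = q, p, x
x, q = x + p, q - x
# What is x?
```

Trace:
`x, q, p = 19, 14, 25` → x = 19; q = 14; p = 25
`x, q, p = q, p, x` → x = 14; q = 25; p = 19
`x, q = x + p, q - x` → x = 33; q = 11
So x = 33

Answer: 33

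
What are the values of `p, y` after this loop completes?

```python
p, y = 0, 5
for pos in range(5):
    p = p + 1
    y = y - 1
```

p goes 0→5, y goes 5→0
`p, y` takes the values: (0, 5) → (1, 5) → (1, 4) → (2, 4) → (2, 3) → (3, 3) → (3, 2) → (4, 2) → (4, 1) → (5, 1) → (5, 0)

Answer: 5, 0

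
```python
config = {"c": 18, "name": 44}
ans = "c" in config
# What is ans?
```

Trace:
`config = {"c": 18, "name": 44}` → config = {'c': 18, 'name': 44}
`ans = "c" in config` → ans = True
So ans = True

Answer: True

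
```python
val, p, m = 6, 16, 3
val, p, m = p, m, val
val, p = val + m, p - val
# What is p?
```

Trace:
`val, p, m = 6, 16, 3` → val = 6; p = 16; m = 3
`val, p, m = p, m, val` → val = 16; p = 3; m = 6
`val, p = val + m, p - val` → val = 22; p = -13
So p = -13

Answer: -13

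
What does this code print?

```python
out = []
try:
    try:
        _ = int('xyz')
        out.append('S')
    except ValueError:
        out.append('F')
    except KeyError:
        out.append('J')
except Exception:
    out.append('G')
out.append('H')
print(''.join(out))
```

Execution trace: 'F' (inner except ValueError) → 'H' (after the try/except). Output: FH

Answer: FH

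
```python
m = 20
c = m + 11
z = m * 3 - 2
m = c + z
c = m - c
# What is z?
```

Trace:
`m = 20` → m = 20
`c = m + 11` → c = 31
`z = m * 3 - 2` → z = 58
`m = c + z` → m = 89
`c = m - c` → c = 58
So z = 58

Answer: 58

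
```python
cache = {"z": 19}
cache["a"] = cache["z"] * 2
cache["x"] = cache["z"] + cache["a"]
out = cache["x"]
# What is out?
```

Trace:
`cache = {"z": 19}` → cache = {'z': 19}
`cache["a"] = cache["z"] * 2` → cache = {'z': 19, 'a': 38}
`cache["x"] = cache["z"] + cache["a"]` → cache = {'z': 19, 'a': 38, 'x': 57}
`out = cache["x"]` → out = 57
So out = 57

Answer: 57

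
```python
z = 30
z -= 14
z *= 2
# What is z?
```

Trace:
`z = 30` → z = 30
`z -= 14` → z = 16
`z *= 2` → z = 32
So z = 32

Answer: 32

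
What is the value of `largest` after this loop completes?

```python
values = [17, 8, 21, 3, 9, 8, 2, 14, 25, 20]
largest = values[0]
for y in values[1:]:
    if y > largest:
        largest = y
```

Maximum of [17, 8, 21, 3, 9, 8, 2, 14, 25, 20]
`largest` takes the values: 17 → 21 → 25

Answer: 25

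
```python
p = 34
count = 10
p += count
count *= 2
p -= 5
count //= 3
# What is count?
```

Trace:
`p = 34` → p = 34
`count = 10` → count = 10
`p += count` → p = 44
`count *= 2` → count = 20
`p -= 5` → p = 39
`count //= 3` → count = 6
So count = 6

Answer: 6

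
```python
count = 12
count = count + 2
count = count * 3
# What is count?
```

Trace:
`count = 12` → count = 12
`count = count + 2` → count = 14
`count = count * 3` → count = 42
So count = 42

Answer: 42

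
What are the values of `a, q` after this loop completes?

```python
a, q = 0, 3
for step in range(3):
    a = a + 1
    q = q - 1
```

a goes 0→3, q goes 3→0
`a, q` takes the values: (0, 3) → (1, 3) → (1, 2) → (2, 2) → (2, 1) → (3, 1) → (3, 0)

Answer: 3, 0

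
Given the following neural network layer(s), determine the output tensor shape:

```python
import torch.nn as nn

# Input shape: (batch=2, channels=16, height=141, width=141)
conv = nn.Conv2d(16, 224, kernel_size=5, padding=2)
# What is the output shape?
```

Input: (2, 16, 141, 141) -> Output: (2, 224, 141, 141)

Answer: (2, 224, 141, 141)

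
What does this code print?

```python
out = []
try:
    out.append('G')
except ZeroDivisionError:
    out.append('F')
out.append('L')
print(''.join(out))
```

Execution trace: 'G' (try body, no exception) → 'L' (after the try/except). Output: GL

Answer: GL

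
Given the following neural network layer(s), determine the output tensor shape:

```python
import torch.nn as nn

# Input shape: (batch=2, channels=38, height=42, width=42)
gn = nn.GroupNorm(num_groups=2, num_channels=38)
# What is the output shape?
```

Input: (2, 38, 42, 42) -> Output: (2, 38, 42, 42)

Answer: (2, 38, 42, 42)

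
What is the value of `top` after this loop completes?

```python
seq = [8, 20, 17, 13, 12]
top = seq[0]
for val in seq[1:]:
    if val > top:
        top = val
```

Maximum of [8, 20, 17, 13, 12]
`top` takes the values: 8 → 20

Answer: 20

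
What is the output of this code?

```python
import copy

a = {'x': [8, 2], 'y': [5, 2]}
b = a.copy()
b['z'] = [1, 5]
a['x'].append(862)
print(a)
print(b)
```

Key concept: shallow copy of dict with mutable values.
Step by step:
`a = {'x': [8, 2], 'y': [5, 2]}` → a = {'x': [8, 2], 'y': [5, 2]}
`b = a.copy()` → b = {'x': [8, 2], 'y': [5, 2]}
`b['z'] = [1, 5]` → b = {'x': [8, 2], 'y': [5, 2], 'z': [1, 5]}
`a['x'].append(862)` → a = {'x': [8, 2, 862], 'y': [5, 2]}; b = {'x': [8, 2, 862], 'y': [5, 2], 'z': [1, 5]}
`print(a)` → prints {'x': [8, 2, 862], 'y': [5, 2]}
`print(b)` → prints {'x': [8, 2, 862], 'y': [5, 2], 'z': [1, 5]}

Answer:
{'x': [8, 2, 862], 'y': [5, 2]}
{'x': [8, 2, 862], 'y': [5, 2], 'z': [1, 5]}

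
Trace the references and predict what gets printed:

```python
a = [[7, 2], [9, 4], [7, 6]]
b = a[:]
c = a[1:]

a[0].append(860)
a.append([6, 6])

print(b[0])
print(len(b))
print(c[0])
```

Key concept: slice with nested mutation.
Step by step:
`a = [[7, 2], [9, 4], [7, 6]]` → a = [[7, 2], [9, 4], [7, 6]]
`b = a[:]` → b = [[7, 2], [9, 4], [7, 6]]
`c = a[1:]` → c = [[9, 4], [7, 6]]
`a[0].append(860)` → a = [[7, 2, 860], [9, 4], [7, 6]]; b = [[7, 2, 860], [9, 4], [7, 6]]
`a.append([6, 6])` → a = [[7, 2, 860], [9, 4], [7, 6], [6, 6]]
`print(b[0])` → prints [7, 2, 860]
`print(len(b))` → prints 3
`print(c[0])` → prints [9, 4]

Answer:
[7, 2, 860]
3
[9, 4]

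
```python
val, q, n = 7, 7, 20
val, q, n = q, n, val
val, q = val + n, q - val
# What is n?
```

Trace:
`val, q, n = 7, 7, 20` → val = 7; q = 7; n = 20
`val, q, n = q, n, val` → val = 7; q = 20; n = 7
`val, q = val + n, q - val` → val = 14; q = 13
So n = 7

Answer: 7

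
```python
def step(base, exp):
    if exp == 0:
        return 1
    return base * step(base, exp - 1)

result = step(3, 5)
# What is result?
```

step(3, 5) = 3 * 3 * 3 * 3 * 3 = 243

Answer: 243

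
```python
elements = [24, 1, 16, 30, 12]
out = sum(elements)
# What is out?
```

Trace:
`elements = [24, 1, 16, 30, 12]` → elements = [24, 1, 16, 30, 12]
`out = sum(elements)` → out = 83
So out = 83

Answer: 83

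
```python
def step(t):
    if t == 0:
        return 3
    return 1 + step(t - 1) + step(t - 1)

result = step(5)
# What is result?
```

step(t) = 1 + 2·step(t-1), step(0)=3. Closed form: (3+1)·2^5 - 1 = 127.

Answer: 127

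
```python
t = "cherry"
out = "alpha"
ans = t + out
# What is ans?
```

Trace:
`t = "cherry"` → t = 'cherry'
`out = "alpha"` → out = 'alpha'
`ans = t + out` → ans = 'cherryalpha'
So ans = 'cherryalpha'

Answer: 'cherryalpha'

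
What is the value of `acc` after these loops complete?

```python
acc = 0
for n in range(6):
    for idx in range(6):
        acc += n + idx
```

Sum of all n+idx for n,idx in 6x6
`acc` takes the values: 0 → 1 → 3 → 6 → 10 → 15 → 16 → 18 → 21 → 25 → 30 → 36 → 38 → 41 → 45 → 50 → 56 → 63 → 66 → 70 → 75 → 81 → 88 → 96 → 100 → 105 → 111 → 118 → 126 → 135 → 140 → 146 → 153 → 161 → 170 → 180

Answer: 180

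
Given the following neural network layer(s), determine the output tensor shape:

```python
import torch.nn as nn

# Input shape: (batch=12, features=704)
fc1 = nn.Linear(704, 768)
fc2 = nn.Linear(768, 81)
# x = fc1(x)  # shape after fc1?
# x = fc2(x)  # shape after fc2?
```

Input: (12, 704) -> after fc1: (12, 768) -> Output: (12, 81)

Answer: (12, 81)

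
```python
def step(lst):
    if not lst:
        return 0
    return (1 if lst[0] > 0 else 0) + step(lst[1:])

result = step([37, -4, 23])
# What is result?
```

Count of positive elements in [37, -4, 23] = 2

Answer: 2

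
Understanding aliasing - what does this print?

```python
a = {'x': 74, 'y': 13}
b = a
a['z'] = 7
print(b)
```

Key concept: dict aliasing.
Step by step:
`a = {'x': 74, 'y': 13}` → a = {'x': 74, 'y': 13}
`b = a` → b = {'x': 74, 'y': 13} (same object as a)
`a['z'] = 7` → a = {'x': 74, 'y': 13, 'z': 7} (same object as b); b = {'x': 74, 'y': 13, 'z': 7} (same object as a)
`print(b)` → prints {'x': 74, 'y': 13, 'z': 7}

Answer: {'x': 74, 'y': 13, 'z': 7}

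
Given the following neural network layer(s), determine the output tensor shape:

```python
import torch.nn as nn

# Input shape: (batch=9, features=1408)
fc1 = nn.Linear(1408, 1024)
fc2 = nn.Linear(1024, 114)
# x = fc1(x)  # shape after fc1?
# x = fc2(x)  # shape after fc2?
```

Input: (9, 1408) -> after fc1: (9, 1024) -> Output: (9, 114)

Answer: (9, 114)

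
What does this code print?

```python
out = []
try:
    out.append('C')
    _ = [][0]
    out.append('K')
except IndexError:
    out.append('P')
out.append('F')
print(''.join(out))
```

Execution trace: 'C' (try body) → 'P' (except IndexError) → 'F' (after the try/except). Output: CPF

Answer: CPF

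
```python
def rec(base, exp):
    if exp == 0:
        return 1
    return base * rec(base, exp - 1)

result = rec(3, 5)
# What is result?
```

rec(3, 5) = 3 * 3 * 3 * 3 * 3 = 243

Answer: 243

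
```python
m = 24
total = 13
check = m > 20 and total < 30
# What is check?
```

Trace:
`m = 24` → m = 24
`total = 13` → total = 13
`check = m > 20 and total < 30` → check = True
So check = True

Answer: True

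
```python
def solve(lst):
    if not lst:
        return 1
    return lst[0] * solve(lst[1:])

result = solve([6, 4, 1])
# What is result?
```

Product over [6, 4, 1] = 6 * 4 * 1 = 24

Answer: 24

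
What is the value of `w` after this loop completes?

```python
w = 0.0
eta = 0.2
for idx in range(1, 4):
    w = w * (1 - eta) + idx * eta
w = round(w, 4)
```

Moving average with lr=0.2
`w` takes the values: 0.0 → 0.2 → 0.56 → 1.048

Answer: 1.048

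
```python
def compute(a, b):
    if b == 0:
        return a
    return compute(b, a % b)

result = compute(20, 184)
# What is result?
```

compute(20, 184) -> compute(184, 20) -> compute(20, 4) -> compute(4, 0) -> 4

Answer: 4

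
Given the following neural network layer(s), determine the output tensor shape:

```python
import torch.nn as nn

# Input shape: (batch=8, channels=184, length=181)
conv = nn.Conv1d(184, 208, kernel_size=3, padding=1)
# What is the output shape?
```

Input: (8, 184, 181) -> Output: (8, 208, 181)

Answer: (8, 208, 181)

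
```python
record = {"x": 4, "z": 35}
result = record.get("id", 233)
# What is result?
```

Trace:
`record = {"x": 4, "z": 35}` → record = {'x': 4, 'z': 35}
`result = record.get("id", 233)` → result = 233
So result = 233

Answer: 233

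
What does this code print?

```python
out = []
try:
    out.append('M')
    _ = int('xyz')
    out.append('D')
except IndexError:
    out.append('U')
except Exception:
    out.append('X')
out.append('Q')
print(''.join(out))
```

Execution trace: 'M' (try body) → 'X' (except Exception) → 'Q' (after the try/except). Output: MXQ

Answer: MXQ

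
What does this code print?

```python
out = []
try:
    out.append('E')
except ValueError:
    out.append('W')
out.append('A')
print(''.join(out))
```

Execution trace: 'E' (try body, no exception) → 'A' (after the try/except). Output: EA

Answer: EA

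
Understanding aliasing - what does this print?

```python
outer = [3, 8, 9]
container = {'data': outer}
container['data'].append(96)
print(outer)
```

Key concept: dict holds reference to list.
Step by step:
`outer = [3, 8, 9]` → outer = [3, 8, 9]
`container = {'data': outer}` → container = {'data': [3, 8, 9]}
`container['data'].append(96)` → outer = [3, 8, 9, 96]; container = {'data': [3, 8, 9, 96]}
`print(outer)` → prints [3, 8, 9, 96]

Answer: [3, 8, 9, 96]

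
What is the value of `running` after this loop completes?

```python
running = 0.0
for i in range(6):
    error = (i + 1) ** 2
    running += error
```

Sum of squared losses 1² + 2² + ... + 6²
`running` takes the values: 0.0 → 1.0 → 5.0 → 14.0 → 30.0 → 55.0 → 91.0

Answer: 91.0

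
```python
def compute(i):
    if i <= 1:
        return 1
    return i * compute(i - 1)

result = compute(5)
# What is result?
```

compute(5) = 5 * 4 * 3 * 2 * 1 = 120

Answer: 120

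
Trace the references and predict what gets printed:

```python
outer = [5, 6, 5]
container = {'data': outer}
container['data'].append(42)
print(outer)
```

Key concept: dict holds reference to list.
Step by step:
`outer = [5, 6, 5]` → outer = [5, 6, 5]
`container = {'data': outer}` → container = {'data': [5, 6, 5]}
`container['data'].append(42)` → outer = [5, 6, 5, 42]; container = {'data': [5, 6, 5, 42]}
`print(outer)` → prints [5, 6, 5, 42]

Answer: [5, 6, 5, 42]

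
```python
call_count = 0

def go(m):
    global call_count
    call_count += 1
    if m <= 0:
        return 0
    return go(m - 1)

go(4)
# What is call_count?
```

Linear recursion stepping by 1: 5 calls from m=4 down to ≤0.

Answer: 5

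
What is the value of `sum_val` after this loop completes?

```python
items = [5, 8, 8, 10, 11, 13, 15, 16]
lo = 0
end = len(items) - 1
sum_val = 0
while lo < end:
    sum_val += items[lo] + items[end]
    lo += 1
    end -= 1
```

Sum of pairs from ends
`sum_val` takes the values: 0 → 21 → 44 → 65 → 86

Answer: 86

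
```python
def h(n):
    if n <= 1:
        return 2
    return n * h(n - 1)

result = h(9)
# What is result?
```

h(9) = 9 * 8 * 7 * 6 * 5 * 4 * 3 * 2 * 2 = 725760

Answer: 725760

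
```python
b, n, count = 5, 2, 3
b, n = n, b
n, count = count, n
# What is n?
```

Trace:
`b, n, count = 5, 2, 3` → b = 5; n = 2; count = 3
`b, n = n, b` → b = 2; n = 5
`n, count = count, n` → n = 3; count = 5
So n = 3

Answer: 3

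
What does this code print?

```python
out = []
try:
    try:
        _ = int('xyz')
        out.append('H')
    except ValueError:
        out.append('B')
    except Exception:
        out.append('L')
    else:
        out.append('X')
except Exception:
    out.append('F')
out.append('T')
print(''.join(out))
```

Execution trace: 'B' (inner except ValueError) → 'T' (after the try/except). Output: BT

Answer: BT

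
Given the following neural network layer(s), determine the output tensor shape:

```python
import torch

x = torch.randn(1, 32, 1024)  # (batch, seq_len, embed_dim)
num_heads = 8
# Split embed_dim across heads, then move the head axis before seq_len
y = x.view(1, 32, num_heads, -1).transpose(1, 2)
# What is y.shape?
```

Input: (1, 32, 1024) -> head_dim = 1024 // 8 = 128; after view: (1, 32, 8, 128) -> after transpose(1, 2): (1, 8, 32, 128) -> Output: (1, 8, 32, 128)

Answer: (1, 8, 32, 128)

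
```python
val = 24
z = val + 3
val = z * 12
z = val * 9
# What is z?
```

Trace:
`val = 24` → val = 24
`z = val + 3` → z = 27
`val = z * 12` → val = 324
`z = val * 9` → z = 2916
So z = 2916

Answer: 2916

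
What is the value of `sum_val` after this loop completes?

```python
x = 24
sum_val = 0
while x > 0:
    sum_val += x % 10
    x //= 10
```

Sum digits of 24
`sum_val` takes the values: 0 → 4 → 6

Answer: 6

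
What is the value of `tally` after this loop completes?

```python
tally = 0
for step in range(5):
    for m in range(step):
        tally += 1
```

Triangle number: 0+1+2+...+4
`tally` takes the values: 0 → 1 → 2 → 3 → 4 → 5 → 6 → 7 → 8 → 9 → 10

Answer: 10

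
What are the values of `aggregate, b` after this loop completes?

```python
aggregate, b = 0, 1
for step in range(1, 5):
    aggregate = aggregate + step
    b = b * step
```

Sum and factorial of 1 to 4
`aggregate, b` takes the values: (0, 1) → (1, 1) → (3, 1) → (3, 2) → (6, 2) → (6, 6) → (10, 6) → (10, 24)

Answer: 10, 24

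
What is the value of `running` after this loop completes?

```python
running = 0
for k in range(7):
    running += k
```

Sum of 0 to 6 = 21
`running` takes the values: 0 → 1 → 3 → 6 → 10 → 15 → 21

Answer: 21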